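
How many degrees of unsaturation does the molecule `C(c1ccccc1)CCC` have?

Molecular formula from the SMILES: C10H14.
DoU = (2C + 2 + N − H − X)/2 = (2·10 + 2 + 0 − 14 − 0)/2 = 8/2 = 4.
(Structurally: 1 ring(s) + 3 π bond(s) = 4.)

4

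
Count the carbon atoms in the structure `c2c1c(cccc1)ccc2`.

The symbol for carbon appears 10 times in the SMILES. Lowercase c denotes aromatic carbon and counts toward C.

10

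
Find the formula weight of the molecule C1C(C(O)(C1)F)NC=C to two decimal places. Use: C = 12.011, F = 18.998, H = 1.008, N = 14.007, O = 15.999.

131.15

Molecular formula: C6H10FNO.
M = 6×12.011 + 1×18.998 + 10×1.008 + 1×14.007 + 1×15.999 = 131.15 g/mol.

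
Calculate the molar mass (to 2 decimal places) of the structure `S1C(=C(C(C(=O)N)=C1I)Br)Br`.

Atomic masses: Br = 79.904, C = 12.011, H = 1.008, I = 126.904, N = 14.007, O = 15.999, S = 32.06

410.85

Molecular formula: C5H2Br2INOS.
M = 2×79.904 + 5×12.011 + 2×1.008 + 1×126.904 + 1×14.007 + 1×15.999 + 1×32.06 = 410.85 g/mol.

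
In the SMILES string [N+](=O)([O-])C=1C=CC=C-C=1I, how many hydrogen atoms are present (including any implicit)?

4

Hydrogens are implicit in SMILES; fill each atom to its normal valence:
  4 × C (aromatic): 1 H each → 4
  2 × C (aromatic): no H
  1 × I: no H
  1 × N (charge +1): no H
  1 × O: no H
  1 × O (charge -1): no H
  Total hydrogens = 4.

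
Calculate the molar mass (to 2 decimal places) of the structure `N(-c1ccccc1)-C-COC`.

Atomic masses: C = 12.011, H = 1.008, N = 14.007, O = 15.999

151.21

Molecular formula: C9H13NO.
M = 9×12.011 + 13×1.008 + 1×14.007 + 1×15.999 = 151.21 g/mol.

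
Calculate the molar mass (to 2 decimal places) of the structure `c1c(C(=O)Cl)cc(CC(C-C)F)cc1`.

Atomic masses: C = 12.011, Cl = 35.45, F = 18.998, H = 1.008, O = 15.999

Molecular formula: C11H12ClFO.
M = 11×12.011 + 1×35.45 + 1×18.998 + 12×1.008 + 1×15.999 = 214.66 g/mol.

214.66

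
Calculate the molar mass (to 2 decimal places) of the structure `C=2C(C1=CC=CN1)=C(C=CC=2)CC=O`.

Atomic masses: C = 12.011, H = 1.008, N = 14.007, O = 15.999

185.23

Molecular formula: C12H11NO.
M = 12×12.011 + 11×1.008 + 1×14.007 + 1×15.999 = 185.23 g/mol.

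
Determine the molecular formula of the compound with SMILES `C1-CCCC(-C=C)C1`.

C8H14

Heavy atoms from the SMILES: 8 C.
Implicit hydrogens by atom environment:
  6 × C: 2 H each → 12
  2 × C: 1 H each → 2
  Total hydrogens = 14.
Molecular formula: C8H14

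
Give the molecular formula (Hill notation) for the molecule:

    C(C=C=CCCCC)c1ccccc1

C14H18

Heavy atoms from the SMILES: 14 C.
Implicit hydrogens by atom environment:
  5 × C (aromatic): 1 H each → 5
  4 × C: 2 H each → 8
  2 × C: 1 H each → 2
  1 × C: 3 H
  1 × C: no H
  1 × C (aromatic): no H
  Total hydrogens = 18.
Molecular formula: C14H18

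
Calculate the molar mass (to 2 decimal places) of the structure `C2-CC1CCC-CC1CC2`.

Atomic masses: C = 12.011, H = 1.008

Molecular formula: C10H18.
M = 10×12.011 + 18×1.008 = 138.25 g/mol.

138.25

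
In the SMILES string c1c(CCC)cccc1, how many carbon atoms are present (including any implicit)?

9

The symbol for carbon appears 9 times in the SMILES. Lowercase c denotes aromatic carbon and counts toward C.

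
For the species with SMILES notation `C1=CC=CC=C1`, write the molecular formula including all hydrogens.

Heavy atoms from the SMILES: 6 C.
Implicit hydrogens by atom environment:
  6 × C (aromatic): 1 H each → 6
  Total hydrogens = 6.
Molecular formula: C6H6

C6H6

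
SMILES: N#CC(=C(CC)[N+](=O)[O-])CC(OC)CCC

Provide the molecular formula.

C11H18N2O3

Heavy atoms from the SMILES: 11 C, 2 N, 3 O.
Implicit hydrogens by atom environment:
  4 × C: 2 H each → 8
  3 × C: 3 H each → 9
  3 × C: no H
  2 × O: no H
  1 × C: 1 H
  1 × N (charge +1): no H
  1 × N: no H
  1 × O (charge -1): no H
  Total hydrogens = 18.
Molecular formula: C11H18N2O3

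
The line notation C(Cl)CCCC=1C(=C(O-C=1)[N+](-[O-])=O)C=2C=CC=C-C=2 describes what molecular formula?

Heavy atoms from the SMILES: 14 C, 1 Cl, 1 N, 3 O.
Implicit hydrogens by atom environment:
  6 × C (aromatic): 1 H each → 6
  4 × C: 2 H each → 8
  4 × C (aromatic): no H
  1 × Cl: no H
  1 × N (charge +1): no H
  1 × O (aromatic): no H
  1 × O: no H
  1 × O (charge -1): no H
  Total hydrogens = 14.
Molecular formula: C14H14ClNO3

C14H14ClNO3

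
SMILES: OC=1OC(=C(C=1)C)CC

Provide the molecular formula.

C7H10O2

Heavy atoms from the SMILES: 7 C, 2 O.
Implicit hydrogens by atom environment:
  3 × C (aromatic): no H
  2 × C: 3 H each → 6
  1 × C: 2 H
  1 × C (aromatic): 1 H
  1 × O: 1 H
  1 × O (aromatic): no H
  Total hydrogens = 10.
Molecular formula: C7H10O2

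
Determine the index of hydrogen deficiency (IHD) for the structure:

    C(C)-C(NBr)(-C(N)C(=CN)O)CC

Molecular formula from the SMILES: C8H18BrN3O.
DoU = (2C + 2 + N − H − X)/2 = (2·8 + 2 + 3 − 18 − 1)/2 = 2/2 = 1.
(Structurally: 0 ring(s) + 1 π bond(s) = 1.)

1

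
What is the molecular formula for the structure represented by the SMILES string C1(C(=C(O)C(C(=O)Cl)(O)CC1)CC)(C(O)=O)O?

C10H13ClO6

Heavy atoms from the SMILES: 10 C, 1 Cl, 6 O.
Implicit hydrogens by atom environment:
  6 × C: no H
  4 × O: 1 H each → 4
  3 × C: 2 H each → 6
  2 × O: no H
  1 × C: 3 H
  1 × Cl: no H
  Total hydrogens = 13.
Molecular formula: C10H13ClO6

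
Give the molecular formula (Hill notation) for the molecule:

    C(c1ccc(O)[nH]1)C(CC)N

Heavy atoms from the SMILES: 8 C, 2 N, 1 O.
Implicit hydrogens by atom environment:
  2 × C: 2 H each → 4
  2 × C (aromatic): 1 H each → 2
  2 × C (aromatic): no H
  1 × C: 3 H
  1 × C: 1 H
  1 × N: 2 H
  1 × N (aromatic): 1 H
  1 × O: 1 H
  Total hydrogens = 14.
Molecular formula: C8H14N2O

C8H14N2O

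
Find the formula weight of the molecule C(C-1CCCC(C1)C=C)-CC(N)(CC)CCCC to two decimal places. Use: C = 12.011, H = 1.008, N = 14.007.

251.46

Molecular formula: C17H33N.
M = 17×12.011 + 33×1.008 + 1×14.007 = 251.46 g/mol.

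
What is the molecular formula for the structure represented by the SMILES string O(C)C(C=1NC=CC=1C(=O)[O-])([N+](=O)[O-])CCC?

C10H13N2O5-

Heavy atoms from the SMILES: 10 C, 2 N, 5 O.
Implicit hydrogens by atom environment:
  3 × O: no H
  2 × C: 3 H each → 6
  2 × C: 2 H each → 4
  2 × C (aromatic): 1 H each → 2
  2 × C (aromatic): no H
  2 × C: no H
  2 × O (charge -1): no H
  1 × N (aromatic): 1 H
  1 × N (charge +1): no H
  Total hydrogens = 13.
Net charge -1.
Molecular formula: C10H13N2O5-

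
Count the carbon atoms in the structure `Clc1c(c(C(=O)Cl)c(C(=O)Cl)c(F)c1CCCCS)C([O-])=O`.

The symbol for carbon appears 13 times in the SMILES. Lowercase c denotes aromatic carbon and counts toward C.

13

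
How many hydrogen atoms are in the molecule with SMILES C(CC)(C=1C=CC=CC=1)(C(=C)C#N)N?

Hydrogens are implicit in SMILES; fill each atom to its normal valence:
  5 × C (aromatic): 1 H each → 5
  3 × C: no H
  2 × C: 2 H each → 4
  1 × C: 3 H
  1 × C (aromatic): no H
  1 × N: 2 H
  1 × N: no H
  Total hydrogens = 14.

14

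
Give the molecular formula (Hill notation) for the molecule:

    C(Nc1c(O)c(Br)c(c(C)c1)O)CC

C10H14BrNO2

Heavy atoms from the SMILES: 1 Br, 10 C, 1 N, 2 O.
Implicit hydrogens by atom environment:
  5 × C (aromatic): no H
  2 × C: 3 H each → 6
  2 × C: 2 H each → 4
  2 × O: 1 H each → 2
  1 × Br: no H
  1 × C (aromatic): 1 H
  1 × N: 1 H
  Total hydrogens = 14.
Molecular formula: C10H14BrNO2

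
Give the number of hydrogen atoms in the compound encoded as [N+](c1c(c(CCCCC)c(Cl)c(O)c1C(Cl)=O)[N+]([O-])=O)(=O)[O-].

12

Hydrogens are implicit in SMILES; fill each atom to its normal valence:
  6 × C (aromatic): no H
  4 × C: 2 H each → 8
  3 × O: no H
  2 × Cl: no H
  2 × N (charge +1): no H
  2 × O (charge -1): no H
  1 × C: 3 H
  1 × C: no H
  1 × O: 1 H
  Total hydrogens = 12.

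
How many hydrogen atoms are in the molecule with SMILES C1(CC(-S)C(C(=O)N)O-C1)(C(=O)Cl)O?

10

Hydrogens are implicit in SMILES; fill each atom to its normal valence:
  3 × C: no H
  3 × O: no H
  2 × C: 2 H each → 4
  2 × C: 1 H each → 2
  1 × Cl: no H
  1 × N: 2 H
  1 × O: 1 H
  1 × S: 1 H
  Total hydrogens = 10.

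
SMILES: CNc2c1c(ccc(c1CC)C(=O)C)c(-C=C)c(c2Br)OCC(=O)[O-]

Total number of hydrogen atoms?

19

Hydrogens are implicit in SMILES; fill each atom to its normal valence:
  8 × C (aromatic): no H
  3 × C: 3 H each → 9
  3 × C: 2 H each → 6
  3 × O: no H
  2 × C (aromatic): 1 H each → 2
  2 × C: no H
  1 × Br: no H
  1 × C: 1 H
  1 × N: 1 H
  1 × O (charge -1): no H
  Total hydrogens = 19.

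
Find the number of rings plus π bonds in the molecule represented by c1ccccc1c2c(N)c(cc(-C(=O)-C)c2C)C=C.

10

Molecular formula from the SMILES: C17H17NO.
DoU = (2C + 2 + N − H − X)/2 = (2·17 + 2 + 1 − 17 − 0)/2 = 20/2 = 10.
(Structurally: 2 ring(s) + 8 π bond(s) = 10.)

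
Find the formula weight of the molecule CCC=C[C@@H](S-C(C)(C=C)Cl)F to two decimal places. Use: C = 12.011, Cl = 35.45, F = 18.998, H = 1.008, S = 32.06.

208.72

Molecular formula: C9H14ClFS.
M = 9×12.011 + 1×35.45 + 1×18.998 + 14×1.008 + 1×32.06 = 208.72 g/mol.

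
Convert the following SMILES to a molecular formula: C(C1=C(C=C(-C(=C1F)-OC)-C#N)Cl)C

C10H9ClFNO

Heavy atoms from the SMILES: 10 C, 1 Cl, 1 F, 1 N, 1 O.
Implicit hydrogens by atom environment:
  5 × C (aromatic): no H
  2 × C: 3 H each → 6
  1 × C: 2 H
  1 × C (aromatic): 1 H
  1 × C: no H
  1 × Cl: no H
  1 × F: no H
  1 × N: no H
  1 × O: no H
  Total hydrogens = 9.
Molecular formula: C10H9ClFNO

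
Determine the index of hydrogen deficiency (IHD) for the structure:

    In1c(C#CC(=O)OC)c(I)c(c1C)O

Molecular formula from the SMILES: C9H7I2NO3.
DoU = (2C + 2 + N − H − X)/2 = (2·9 + 2 + 1 − 7 − 2)/2 = 12/2 = 6.
(Structurally: 1 ring(s) + 5 π bond(s) = 6.)

6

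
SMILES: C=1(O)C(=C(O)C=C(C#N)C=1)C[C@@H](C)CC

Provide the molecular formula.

C12H15NO2

Heavy atoms from the SMILES: 12 C, 1 N, 2 O.
Implicit hydrogens by atom environment:
  4 × C (aromatic): no H
  2 × C: 3 H each → 6
  2 × C: 2 H each → 4
  2 × C (aromatic): 1 H each → 2
  2 × O: 1 H each → 2
  1 × C: 1 H
  1 × C: no H
  1 × N: no H
  Total hydrogens = 15.
Molecular formula: C12H15NO2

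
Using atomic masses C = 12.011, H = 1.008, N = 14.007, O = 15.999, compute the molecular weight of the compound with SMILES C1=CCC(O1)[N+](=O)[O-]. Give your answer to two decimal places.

Molecular formula: C4H5NO3.
M = 4×12.011 + 5×1.008 + 1×14.007 + 3×15.999 = 115.09 g/mol.

115.09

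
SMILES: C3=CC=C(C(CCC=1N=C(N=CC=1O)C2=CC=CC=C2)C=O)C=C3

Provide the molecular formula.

Heavy atoms from the SMILES: 20 C, 2 N, 2 O.
Implicit hydrogens by atom environment:
  11 × C (aromatic): 1 H each → 11
  5 × C (aromatic): no H
  2 × C: 2 H each → 4
  2 × C: 1 H each → 2
  2 × N (aromatic): no H
  1 × O: 1 H
  1 × O: no H
  Total hydrogens = 18.
Molecular formula: C20H18N2O2

C20H18N2O2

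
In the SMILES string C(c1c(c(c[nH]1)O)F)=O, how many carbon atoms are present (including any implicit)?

5

The symbol for carbon appears 5 times in the SMILES. Lowercase c denotes aromatic carbon and counts toward C.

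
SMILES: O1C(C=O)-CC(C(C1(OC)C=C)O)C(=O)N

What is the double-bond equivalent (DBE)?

Molecular formula from the SMILES: C10H15NO5.
DoU = (2C + 2 + N − H − X)/2 = (2·10 + 2 + 1 − 15 − 0)/2 = 8/2 = 4.
(Structurally: 1 ring(s) + 3 π bond(s) = 4.)

4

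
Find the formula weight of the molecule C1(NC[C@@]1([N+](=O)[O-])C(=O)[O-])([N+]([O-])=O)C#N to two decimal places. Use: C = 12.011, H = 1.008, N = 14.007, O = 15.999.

215.10

Molecular formula: C5H3N4O6-.
M = 5×12.011 + 3×1.008 + 4×14.007 + 6×15.999 = 215.10 g/mol.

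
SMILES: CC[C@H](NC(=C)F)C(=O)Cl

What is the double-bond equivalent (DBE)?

2

Molecular formula from the SMILES: C6H9ClFNO.
DoU = (2C + 2 + N − H − X)/2 = (2·6 + 2 + 1 − 9 − 2)/2 = 4/2 = 2.
(Structurally: 0 ring(s) + 2 π bond(s) = 2.)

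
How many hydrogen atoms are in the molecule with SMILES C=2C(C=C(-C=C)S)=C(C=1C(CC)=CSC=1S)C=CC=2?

Hydrogens are implicit in SMILES; fill each atom to its normal valence:
  5 × C (aromatic): 1 H each → 5
  5 × C (aromatic): no H
  2 × C: 2 H each → 4
  2 × C: 1 H each → 2
  2 × S: 1 H each → 2
  1 × C: 3 H
  1 × C: no H
  1 × S (aromatic): no H
  Total hydrogens = 16.

16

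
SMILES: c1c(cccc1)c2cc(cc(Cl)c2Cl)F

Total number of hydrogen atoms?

Hydrogens are implicit in SMILES; fill each atom to its normal valence:
  7 × C (aromatic): 1 H each → 7
  5 × C (aromatic): no H
  2 × Cl: no H
  1 × F: no H
  Total hydrogens = 7.

7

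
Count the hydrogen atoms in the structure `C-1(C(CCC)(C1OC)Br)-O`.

Hydrogens are implicit in SMILES; fill each atom to its normal valence:
  2 × C: 3 H each → 6
  2 × C: 2 H each → 4
  2 × C: 1 H each → 2
  1 × Br: no H
  1 × C: no H
  1 × O: 1 H
  1 × O: no H
  Total hydrogens = 13.

13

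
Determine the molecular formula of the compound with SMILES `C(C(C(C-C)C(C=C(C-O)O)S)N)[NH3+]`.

Heavy atoms from the SMILES: 9 C, 2 N, 2 O, 1 S.
Implicit hydrogens by atom environment:
  4 × C: 1 H each → 4
  3 × C: 2 H each → 6
  2 × O: 1 H each → 2
  1 × C: 3 H
  1 × C: no H
  1 × N (charge +1): 3 H
  1 × N: 2 H
  1 × S: 1 H
  Total hydrogens = 21.
Net charge +1.
Molecular formula: C9H21N2O2S+

C9H21N2O2S+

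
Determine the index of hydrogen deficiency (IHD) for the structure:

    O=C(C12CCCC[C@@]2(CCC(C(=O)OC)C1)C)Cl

Molecular formula from the SMILES: C14H21ClO3.
DoU = (2C + 2 + N − H − X)/2 = (2·14 + 2 + 0 − 21 − 1)/2 = 8/2 = 4.
(Structurally: 2 ring(s) + 2 π bond(s) = 4.)

4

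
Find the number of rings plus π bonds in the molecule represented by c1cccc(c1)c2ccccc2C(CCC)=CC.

9

Molecular formula from the SMILES: C18H20.
DoU = (2C + 2 + N − H − X)/2 = (2·18 + 2 + 0 − 20 − 0)/2 = 18/2 = 9.
(Structurally: 2 ring(s) + 7 π bond(s) = 9.)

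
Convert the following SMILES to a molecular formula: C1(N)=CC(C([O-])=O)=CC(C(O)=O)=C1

C8H6NO4-

Heavy atoms from the SMILES: 8 C, 1 N, 4 O.
Implicit hydrogens by atom environment:
  3 × C (aromatic): 1 H each → 3
  3 × C (aromatic): no H
  2 × C: no H
  2 × O: no H
  1 × N: 2 H
  1 × O: 1 H
  1 × O (charge -1): no H
  Total hydrogens = 6.
Net charge -1.
Molecular formula: C8H6NO4-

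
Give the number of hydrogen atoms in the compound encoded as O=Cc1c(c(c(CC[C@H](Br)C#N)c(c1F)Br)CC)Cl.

11

Hydrogens are implicit in SMILES; fill each atom to its normal valence:
  6 × C (aromatic): no H
  3 × C: 2 H each → 6
  2 × Br: no H
  2 × C: 1 H each → 2
  1 × C: 3 H
  1 × C: no H
  1 × Cl: no H
  1 × F: no H
  1 × N: no H
  1 × O: no H
  Total hydrogens = 11.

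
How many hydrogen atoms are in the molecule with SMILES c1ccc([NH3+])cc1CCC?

14

Hydrogens are implicit in SMILES; fill each atom to its normal valence:
  4 × C (aromatic): 1 H each → 4
  2 × C: 2 H each → 4
  2 × C (aromatic): no H
  1 × C: 3 H
  1 × N (charge +1): 3 H
  Total hydrogens = 14.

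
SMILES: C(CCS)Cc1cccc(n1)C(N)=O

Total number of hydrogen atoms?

14

Hydrogens are implicit in SMILES; fill each atom to its normal valence:
  4 × C: 2 H each → 8
  3 × C (aromatic): 1 H each → 3
  2 × C (aromatic): no H
  1 × C: no H
  1 × N: 2 H
  1 × N (aromatic): no H
  1 × O: no H
  1 × S: 1 H
  Total hydrogens = 14.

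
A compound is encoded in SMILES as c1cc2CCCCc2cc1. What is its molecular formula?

Heavy atoms from the SMILES: 10 C.
Implicit hydrogens by atom environment:
  4 × C: 2 H each → 8
  4 × C (aromatic): 1 H each → 4
  2 × C (aromatic): no H
  Total hydrogens = 12.
Molecular formula: C10H12

C10H12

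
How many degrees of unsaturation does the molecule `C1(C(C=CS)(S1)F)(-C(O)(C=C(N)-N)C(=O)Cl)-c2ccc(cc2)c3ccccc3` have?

12

Molecular formula from the SMILES: C20H18ClFN2O2S2.
DoU = (2C + 2 + N − H − X)/2 = (2·20 + 2 + 2 − 18 − 2)/2 = 24/2 = 12.
(Structurally: 3 ring(s) + 9 π bond(s) = 12.)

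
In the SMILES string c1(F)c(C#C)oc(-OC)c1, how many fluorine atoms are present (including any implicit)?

The symbol for fluorine appears 1 time in the SMILES.

1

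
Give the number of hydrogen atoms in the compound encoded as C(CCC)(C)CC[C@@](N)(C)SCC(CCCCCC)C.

39

Hydrogens are implicit in SMILES; fill each atom to its normal valence:
  10 × C: 2 H each → 20
  5 × C: 3 H each → 15
  2 × C: 1 H each → 2
  1 × C: no H
  1 × N: 2 H
  1 × S: no H
  Total hydrogens = 39.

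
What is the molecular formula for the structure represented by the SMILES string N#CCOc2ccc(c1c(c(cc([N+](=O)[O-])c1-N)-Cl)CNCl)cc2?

Heavy atoms from the SMILES: 15 C, 2 Cl, 4 N, 3 O.
Implicit hydrogens by atom environment:
  7 × C (aromatic): no H
  5 × C (aromatic): 1 H each → 5
  2 × C: 2 H each → 4
  2 × Cl: no H
  2 × O: no H
  1 × C: no H
  1 × N: 2 H
  1 × N: 1 H
  1 × N (charge +1): no H
  1 × N: no H
  1 × O (charge -1): no H
  Total hydrogens = 12.
Molecular formula: C15H12Cl2N4O3

C15H12Cl2N4O3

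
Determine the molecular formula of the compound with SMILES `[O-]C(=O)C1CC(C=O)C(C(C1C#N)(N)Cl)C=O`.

C10H10ClN2O4-

Heavy atoms from the SMILES: 10 C, 1 Cl, 2 N, 4 O.
Implicit hydrogens by atom environment:
  6 × C: 1 H each → 6
  3 × C: no H
  3 × O: no H
  1 × C: 2 H
  1 × Cl: no H
  1 × N: 2 H
  1 × N: no H
  1 × O (charge -1): no H
  Total hydrogens = 10.
Net charge -1.
Molecular formula: C10H10ClN2O4-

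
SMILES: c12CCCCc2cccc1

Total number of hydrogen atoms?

12

Hydrogens are implicit in SMILES; fill each atom to its normal valence:
  4 × C: 2 H each → 8
  4 × C (aromatic): 1 H each → 4
  2 × C (aromatic): no H
  Total hydrogens = 12.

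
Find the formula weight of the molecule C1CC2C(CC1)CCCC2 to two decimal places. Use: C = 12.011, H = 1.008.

Molecular formula: C10H18.
M = 10×12.011 + 18×1.008 = 138.25 g/mol.

138.25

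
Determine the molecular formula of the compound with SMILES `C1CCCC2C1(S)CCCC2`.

Heavy atoms from the SMILES: 10 C, 1 S.
Implicit hydrogens by atom environment:
  8 × C: 2 H each → 16
  1 × C: 1 H
  1 × C: no H
  1 × S: 1 H
  Total hydrogens = 18.
Molecular formula: C10H18S

C10H18S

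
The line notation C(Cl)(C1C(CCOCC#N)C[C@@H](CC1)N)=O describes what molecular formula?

C11H17ClN2O2

Heavy atoms from the SMILES: 11 C, 1 Cl, 2 N, 2 O.
Implicit hydrogens by atom environment:
  6 × C: 2 H each → 12
  3 × C: 1 H each → 3
  2 × C: no H
  2 × O: no H
  1 × Cl: no H
  1 × N: 2 H
  1 × N: no H
  Total hydrogens = 17.
Molecular formula: C11H17ClN2O2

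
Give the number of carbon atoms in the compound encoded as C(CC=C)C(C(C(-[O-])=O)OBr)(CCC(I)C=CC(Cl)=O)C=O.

14

The symbol for carbon appears 14 times in the SMILES. (Cl is a single chlorine, not C + l.)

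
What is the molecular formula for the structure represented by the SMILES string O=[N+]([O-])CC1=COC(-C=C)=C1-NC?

Heavy atoms from the SMILES: 8 C, 2 N, 3 O.
Implicit hydrogens by atom environment:
  3 × C (aromatic): no H
  2 × C: 2 H each → 4
  1 × C: 3 H
  1 × C (aromatic): 1 H
  1 × C: 1 H
  1 × N: 1 H
  1 × N (charge +1): no H
  1 × O (aromatic): no H
  1 × O: no H
  1 × O (charge -1): no H
  Total hydrogens = 10.
Molecular formula: C8H10N2O3

C8H10N2O3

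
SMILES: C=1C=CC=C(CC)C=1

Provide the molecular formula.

Heavy atoms from the SMILES: 8 C.
Implicit hydrogens by atom environment:
  5 × C (aromatic): 1 H each → 5
  1 × C: 3 H
  1 × C: 2 H
  1 × C (aromatic): no H
  Total hydrogens = 10.
Molecular formula: C8H10

C8H10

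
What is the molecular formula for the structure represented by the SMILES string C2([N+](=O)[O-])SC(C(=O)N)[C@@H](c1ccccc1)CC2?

Heavy atoms from the SMILES: 12 C, 2 N, 3 O, 1 S.
Implicit hydrogens by atom environment:
  5 × C (aromatic): 1 H each → 5
  3 × C: 1 H each → 3
  2 × C: 2 H each → 4
  2 × O: no H
  1 × C: no H
  1 × C (aromatic): no H
  1 × N: 2 H
  1 × N (charge +1): no H
  1 × O (charge -1): no H
  1 × S: no H
  Total hydrogens = 14.
Molecular formula: C12H14N2O3S

C12H14N2O3S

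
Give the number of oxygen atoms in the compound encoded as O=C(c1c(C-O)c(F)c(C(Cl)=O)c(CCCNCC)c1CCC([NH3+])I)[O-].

4

The symbol for oxygen appears 4 times in the SMILES.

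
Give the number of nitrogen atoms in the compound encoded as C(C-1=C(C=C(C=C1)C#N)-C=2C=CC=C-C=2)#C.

The symbol for nitrogen appears 1 time in the SMILES.

1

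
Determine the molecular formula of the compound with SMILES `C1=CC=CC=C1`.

C6H6

Heavy atoms from the SMILES: 6 C.
Implicit hydrogens by atom environment:
  6 × C (aromatic): 1 H each → 6
  Total hydrogens = 6.
Molecular formula: C6H6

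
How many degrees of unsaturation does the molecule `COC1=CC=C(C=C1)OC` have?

Molecular formula from the SMILES: C8H10O2.
DoU = (2C + 2 + N − H − X)/2 = (2·8 + 2 + 0 − 10 − 0)/2 = 8/2 = 4.
(Structurally: 1 ring(s) + 3 π bond(s) = 4.)

4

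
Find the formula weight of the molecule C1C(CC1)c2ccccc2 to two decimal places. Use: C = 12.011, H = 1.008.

132.21

Molecular formula: C10H12.
M = 10×12.011 + 12×1.008 = 132.21 g/mol.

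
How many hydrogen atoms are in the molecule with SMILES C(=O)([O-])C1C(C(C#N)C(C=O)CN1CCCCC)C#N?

18

Hydrogens are implicit in SMILES; fill each atom to its normal valence:
  5 × C: 2 H each → 10
  5 × C: 1 H each → 5
  3 × C: no H
  3 × N: no H
  2 × O: no H
  1 × C: 3 H
  1 × O (charge -1): no H
  Total hydrogens = 18.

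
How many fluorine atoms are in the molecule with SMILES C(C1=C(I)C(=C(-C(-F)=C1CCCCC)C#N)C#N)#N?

1

The symbol for fluorine appears 1 time in the SMILES.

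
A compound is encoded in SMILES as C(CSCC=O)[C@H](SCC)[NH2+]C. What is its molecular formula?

Heavy atoms from the SMILES: 8 C, 1 N, 1 O, 2 S.
Implicit hydrogens by atom environment:
  4 × C: 2 H each → 8
  2 × C: 3 H each → 6
  2 × C: 1 H each → 2
  2 × S: no H
  1 × N (charge +1): 2 H
  1 × O: no H
  Total hydrogens = 18.
Net charge +1.
Molecular formula: C8H18NOS2+

C8H18NOS2+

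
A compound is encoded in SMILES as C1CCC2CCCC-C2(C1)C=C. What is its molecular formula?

C12H20

Heavy atoms from the SMILES: 12 C.
Implicit hydrogens by atom environment:
  9 × C: 2 H each → 18
  2 × C: 1 H each → 2
  1 × C: no H
  Total hydrogens = 20.
Molecular formula: C12H20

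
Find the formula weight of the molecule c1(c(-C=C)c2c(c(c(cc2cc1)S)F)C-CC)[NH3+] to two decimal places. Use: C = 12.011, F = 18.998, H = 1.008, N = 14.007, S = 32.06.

262.37

Molecular formula: C15H17FNS+.
M = 15×12.011 + 1×18.998 + 17×1.008 + 1×14.007 + 1×32.06 = 262.37 g/mol.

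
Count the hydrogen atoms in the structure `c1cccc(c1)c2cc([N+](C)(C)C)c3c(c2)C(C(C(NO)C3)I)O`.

24

Hydrogens are implicit in SMILES; fill each atom to its normal valence:
  7 × C (aromatic): 1 H each → 7
  5 × C (aromatic): no H
  3 × C: 3 H each → 9
  3 × C: 1 H each → 3
  2 × O: 1 H each → 2
  1 × C: 2 H
  1 × I: no H
  1 × N: 1 H
  1 × N (charge +1): no H
  Total hydrogens = 24.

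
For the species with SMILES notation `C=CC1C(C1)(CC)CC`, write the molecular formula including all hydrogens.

C9H16

Heavy atoms from the SMILES: 9 C.
Implicit hydrogens by atom environment:
  4 × C: 2 H each → 8
  2 × C: 3 H each → 6
  2 × C: 1 H each → 2
  1 × C: no H
  Total hydrogens = 16.
Molecular formula: C9H16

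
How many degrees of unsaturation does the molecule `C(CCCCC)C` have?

0

Molecular formula from the SMILES: C7H16.
DoU = (2C + 2 + N − H − X)/2 = (2·7 + 2 + 0 − 16 − 0)/2 = 0/2 = 0.
(Structurally: 0 ring(s) + 0 π bond(s) = 0.)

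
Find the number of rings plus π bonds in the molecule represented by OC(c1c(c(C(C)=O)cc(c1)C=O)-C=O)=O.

8

Molecular formula from the SMILES: C11H8O5.
DoU = (2C + 2 + N − H − X)/2 = (2·11 + 2 + 0 − 8 − 0)/2 = 16/2 = 8.
(Structurally: 1 ring(s) + 7 π bond(s) = 8.)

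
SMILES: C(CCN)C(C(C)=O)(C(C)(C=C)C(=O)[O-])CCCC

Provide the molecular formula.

Heavy atoms from the SMILES: 15 C, 1 N, 3 O.
Implicit hydrogens by atom environment:
  7 × C: 2 H each → 14
  4 × C: no H
  3 × C: 3 H each → 9
  2 × O: no H
  1 × C: 1 H
  1 × N: 2 H
  1 × O (charge -1): no H
  Total hydrogens = 26.
Net charge -1.
Molecular formula: C15H26NO3-

C15H26NO3-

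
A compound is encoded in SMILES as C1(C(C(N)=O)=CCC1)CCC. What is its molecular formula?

Heavy atoms from the SMILES: 9 C, 1 N, 1 O.
Implicit hydrogens by atom environment:
  4 × C: 2 H each → 8
  2 × C: 1 H each → 2
  2 × C: no H
  1 × C: 3 H
  1 × N: 2 H
  1 × O: no H
  Total hydrogens = 15.
Molecular formula: C9H15NO

C9H15NO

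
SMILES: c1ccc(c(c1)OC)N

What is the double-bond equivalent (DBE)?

4

Molecular formula from the SMILES: C7H9NO.
DoU = (2C + 2 + N − H − X)/2 = (2·7 + 2 + 1 − 9 − 0)/2 = 8/2 = 4.
(Structurally: 1 ring(s) + 3 π bond(s) = 4.)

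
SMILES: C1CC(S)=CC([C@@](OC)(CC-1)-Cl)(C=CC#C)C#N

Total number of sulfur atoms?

The symbol for sulfur appears 1 time in the SMILES.

1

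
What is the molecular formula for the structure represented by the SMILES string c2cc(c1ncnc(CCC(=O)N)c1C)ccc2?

Heavy atoms from the SMILES: 14 C, 3 N, 1 O.
Implicit hydrogens by atom environment:
  6 × C (aromatic): 1 H each → 6
  4 × C (aromatic): no H
  2 × C: 2 H each → 4
  2 × N (aromatic): no H
  1 × C: 3 H
  1 × C: no H
  1 × N: 2 H
  1 × O: no H
  Total hydrogens = 15.
Molecular formula: C14H15N3O

C14H15N3O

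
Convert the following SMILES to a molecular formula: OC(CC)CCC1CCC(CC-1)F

C11H21FO

Heavy atoms from the SMILES: 11 C, 1 F, 1 O.
Implicit hydrogens by atom environment:
  7 × C: 2 H each → 14
  3 × C: 1 H each → 3
  1 × C: 3 H
  1 × F: no H
  1 × O: 1 H
  Total hydrogens = 21.
Molecular formula: C11H21FO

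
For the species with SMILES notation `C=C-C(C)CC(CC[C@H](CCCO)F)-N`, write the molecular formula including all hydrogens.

Heavy atoms from the SMILES: 12 C, 1 F, 1 N, 1 O.
Implicit hydrogens by atom environment:
  7 × C: 2 H each → 14
  4 × C: 1 H each → 4
  1 × C: 3 H
  1 × F: no H
  1 × N: 2 H
  1 × O: 1 H
  Total hydrogens = 24.
Molecular formula: C12H24FNO

C12H24FNO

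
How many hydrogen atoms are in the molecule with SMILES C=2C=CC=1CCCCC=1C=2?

Hydrogens are implicit in SMILES; fill each atom to its normal valence:
  4 × C: 2 H each → 8
  4 × C (aromatic): 1 H each → 4
  2 × C (aromatic): no H
  Total hydrogens = 12.

12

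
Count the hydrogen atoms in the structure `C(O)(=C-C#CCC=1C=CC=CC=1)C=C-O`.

12

Hydrogens are implicit in SMILES; fill each atom to its normal valence:
  5 × C (aromatic): 1 H each → 5
  3 × C: 1 H each → 3
  3 × C: no H
  2 × O: 1 H each → 2
  1 × C: 2 H
  1 × C (aromatic): no H
  Total hydrogens = 12.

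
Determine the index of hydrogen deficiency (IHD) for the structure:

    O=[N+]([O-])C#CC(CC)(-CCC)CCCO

Molecular formula from the SMILES: C11H19NO3.
DoU = (2C + 2 + N − H − X)/2 = (2·11 + 2 + 1 − 19 − 0)/2 = 6/2 = 3.
(Structurally: 0 ring(s) + 3 π bond(s) = 3.)

3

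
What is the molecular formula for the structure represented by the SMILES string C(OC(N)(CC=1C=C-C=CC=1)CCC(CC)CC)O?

Heavy atoms from the SMILES: 16 C, 1 N, 2 O.
Implicit hydrogens by atom environment:
  6 × C: 2 H each → 12
  5 × C (aromatic): 1 H each → 5
  2 × C: 3 H each → 6
  1 × C: 1 H
  1 × C: no H
  1 × C (aromatic): no H
  1 × N: 2 H
  1 × O: 1 H
  1 × O: no H
  Total hydrogens = 27.
Molecular formula: C16H27NO2

C16H27NO2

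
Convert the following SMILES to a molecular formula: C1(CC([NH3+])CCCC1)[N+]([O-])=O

C7H15N2O2+

Heavy atoms from the SMILES: 7 C, 2 N, 2 O.
Implicit hydrogens by atom environment:
  5 × C: 2 H each → 10
  2 × C: 1 H each → 2
  1 × N (charge +1): 3 H
  1 × N (charge +1): no H
  1 × O: no H
  1 × O (charge -1): no H
  Total hydrogens = 15.
Net charge +1.
Molecular formula: C7H15N2O2+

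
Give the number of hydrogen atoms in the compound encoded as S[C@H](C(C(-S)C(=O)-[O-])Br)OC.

Hydrogens are implicit in SMILES; fill each atom to its normal valence:
  3 × C: 1 H each → 3
  2 × O: no H
  2 × S: 1 H each → 2
  1 × Br: no H
  1 × C: 3 H
  1 × C: no H
  1 × O (charge -1): no H
  Total hydrogens = 8.

8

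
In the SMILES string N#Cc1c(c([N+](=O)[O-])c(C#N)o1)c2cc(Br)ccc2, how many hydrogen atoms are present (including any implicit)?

Hydrogens are implicit in SMILES; fill each atom to its normal valence:
  6 × C (aromatic): no H
  4 × C (aromatic): 1 H each → 4
  2 × C: no H
  2 × N: no H
  1 × Br: no H
  1 × N (charge +1): no H
  1 × O (aromatic): no H
  1 × O: no H
  1 × O (charge -1): no H
  Total hydrogens = 4.

4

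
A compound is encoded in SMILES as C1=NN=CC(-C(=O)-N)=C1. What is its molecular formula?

Heavy atoms from the SMILES: 5 C, 3 N, 1 O.
Implicit hydrogens by atom environment:
  3 × C (aromatic): 1 H each → 3
  2 × N (aromatic): no H
  1 × C (aromatic): no H
  1 × C: no H
  1 × N: 2 H
  1 × O: no H
  Total hydrogens = 5.
Molecular formula: C5H5N3O

C5H5N3O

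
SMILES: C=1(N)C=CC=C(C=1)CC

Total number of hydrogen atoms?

11

Hydrogens are implicit in SMILES; fill each atom to its normal valence:
  4 × C (aromatic): 1 H each → 4
  2 × C (aromatic): no H
  1 × C: 3 H
  1 × C: 2 H
  1 × N: 2 H
  Total hydrogens = 11.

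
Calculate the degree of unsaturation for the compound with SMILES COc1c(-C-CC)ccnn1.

Molecular formula from the SMILES: C8H12N2O.
DoU = (2C + 2 + N − H − X)/2 = (2·8 + 2 + 2 − 12 − 0)/2 = 8/2 = 4.
(Structurally: 1 ring(s) + 3 π bond(s) = 4.)

4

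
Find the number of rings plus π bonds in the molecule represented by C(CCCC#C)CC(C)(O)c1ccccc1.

Molecular formula from the SMILES: C15H20O.
DoU = (2C + 2 + N − H − X)/2 = (2·15 + 2 + 0 − 20 − 0)/2 = 12/2 = 6.
(Structurally: 1 ring(s) + 5 π bond(s) = 6.)

6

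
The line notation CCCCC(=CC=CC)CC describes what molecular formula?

C11H20

Heavy atoms from the SMILES: 11 C.
Implicit hydrogens by atom environment:
  4 × C: 2 H each → 8
  3 × C: 3 H each → 9
  3 × C: 1 H each → 3
  1 × C: no H
  Total hydrogens = 20.
Molecular formula: C11H20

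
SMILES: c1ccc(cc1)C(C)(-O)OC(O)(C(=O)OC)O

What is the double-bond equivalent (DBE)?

Molecular formula from the SMILES: C11H14O6.
DoU = (2C + 2 + N − H − X)/2 = (2·11 + 2 + 0 − 14 − 0)/2 = 10/2 = 5.
(Structurally: 1 ring(s) + 4 π bond(s) = 5.)

5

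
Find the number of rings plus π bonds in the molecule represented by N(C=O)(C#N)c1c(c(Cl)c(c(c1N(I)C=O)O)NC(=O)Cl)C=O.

10

Molecular formula from the SMILES: C11H5Cl2IN4O5.
DoU = (2C + 2 + N − H − X)/2 = (2·11 + 2 + 4 − 5 − 3)/2 = 20/2 = 10.
(Structurally: 1 ring(s) + 9 π bond(s) = 10.)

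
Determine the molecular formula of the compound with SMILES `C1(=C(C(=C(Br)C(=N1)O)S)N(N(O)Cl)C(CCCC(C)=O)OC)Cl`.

C12H16BrCl2N3O4S

Heavy atoms from the SMILES: 1 Br, 12 C, 2 Cl, 3 N, 4 O, 1 S.
Implicit hydrogens by atom environment:
  5 × C (aromatic): no H
  3 × C: 2 H each → 6
  2 × C: 3 H each → 6
  2 × Cl: no H
  2 × N: no H
  2 × O: 1 H each → 2
  2 × O: no H
  1 × Br: no H
  1 × C: 1 H
  1 × C: no H
  1 × N (aromatic): no H
  1 × S: 1 H
  Total hydrogens = 16.
Molecular formula: C12H16BrCl2N3O4S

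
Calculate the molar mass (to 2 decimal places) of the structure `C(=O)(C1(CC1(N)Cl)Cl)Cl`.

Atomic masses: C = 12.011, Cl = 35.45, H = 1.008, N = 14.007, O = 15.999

188.43

Molecular formula: C4H4Cl3NO.
M = 4×12.011 + 3×35.45 + 4×1.008 + 1×14.007 + 1×15.999 = 188.43 g/mol.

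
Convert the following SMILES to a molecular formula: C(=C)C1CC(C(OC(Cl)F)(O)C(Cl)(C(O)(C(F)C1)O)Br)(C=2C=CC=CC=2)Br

Heavy atoms from the SMILES: 2 Br, 17 C, 2 Cl, 2 F, 4 O.
Implicit hydrogens by atom environment:
  5 × C (aromatic): 1 H each → 5
  4 × C: 1 H each → 4
  4 × C: no H
  3 × C: 2 H each → 6
  3 × O: 1 H each → 3
  2 × Br: no H
  2 × Cl: no H
  2 × F: no H
  1 × C (aromatic): no H
  1 × O: no H
  Total hydrogens = 18.
Molecular formula: C17H18Br2Cl2F2O4

C17H18Br2Cl2F2O4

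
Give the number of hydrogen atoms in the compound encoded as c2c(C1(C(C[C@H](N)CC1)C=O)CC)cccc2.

Hydrogens are implicit in SMILES; fill each atom to its normal valence:
  5 × C (aromatic): 1 H each → 5
  4 × C: 2 H each → 8
  3 × C: 1 H each → 3
  1 × C: 3 H
  1 × C: no H
  1 × C (aromatic): no H
  1 × N: 2 H
  1 × O: no H
  Total hydrogens = 21.

21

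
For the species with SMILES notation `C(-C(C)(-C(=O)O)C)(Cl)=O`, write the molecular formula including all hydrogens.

C5H7ClO3

Heavy atoms from the SMILES: 5 C, 1 Cl, 3 O.
Implicit hydrogens by atom environment:
  3 × C: no H
  2 × C: 3 H each → 6
  2 × O: no H
  1 × Cl: no H
  1 × O: 1 H
  Total hydrogens = 7.
Molecular formula: C5H7ClO3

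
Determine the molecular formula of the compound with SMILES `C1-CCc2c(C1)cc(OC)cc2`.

Heavy atoms from the SMILES: 11 C, 1 O.
Implicit hydrogens by atom environment:
  4 × C: 2 H each → 8
  3 × C (aromatic): 1 H each → 3
  3 × C (aromatic): no H
  1 × C: 3 H
  1 × O: no H
  Total hydrogens = 14.
Molecular formula: C11H14O

C11H14O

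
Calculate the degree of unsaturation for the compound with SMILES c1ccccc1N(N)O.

4

Molecular formula from the SMILES: C6H8N2O.
DoU = (2C + 2 + N − H − X)/2 = (2·6 + 2 + 2 − 8 − 0)/2 = 8/2 = 4.
(Structurally: 1 ring(s) + 3 π bond(s) = 4.)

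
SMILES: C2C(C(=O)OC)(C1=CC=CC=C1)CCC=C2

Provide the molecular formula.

Heavy atoms from the SMILES: 14 C, 2 O.
Implicit hydrogens by atom environment:
  5 × C (aromatic): 1 H each → 5
  3 × C: 2 H each → 6
  2 × C: 1 H each → 2
  2 × C: no H
  2 × O: no H
  1 × C: 3 H
  1 × C (aromatic): no H
  Total hydrogens = 16.
Molecular formula: C14H16O2

C14H16O2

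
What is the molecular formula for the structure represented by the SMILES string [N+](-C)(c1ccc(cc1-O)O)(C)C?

C9H14NO2+

Heavy atoms from the SMILES: 9 C, 1 N, 2 O.
Implicit hydrogens by atom environment:
  3 × C: 3 H each → 9
  3 × C (aromatic): 1 H each → 3
  3 × C (aromatic): no H
  2 × O: 1 H each → 2
  1 × N (charge +1): no H
  Total hydrogens = 14.
Net charge +1.
Molecular formula: C9H14NO2+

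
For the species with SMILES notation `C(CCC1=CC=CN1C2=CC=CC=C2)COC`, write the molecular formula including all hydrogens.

Heavy atoms from the SMILES: 15 C, 1 N, 1 O.
Implicit hydrogens by atom environment:
  8 × C (aromatic): 1 H each → 8
  4 × C: 2 H each → 8
  2 × C (aromatic): no H
  1 × C: 3 H
  1 × N (aromatic): no H
  1 × O: no H
  Total hydrogens = 19.
Molecular formula: C15H19NO

C15H19NO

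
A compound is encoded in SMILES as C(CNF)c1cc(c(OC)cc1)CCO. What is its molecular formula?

C11H16FNO2

Heavy atoms from the SMILES: 11 C, 1 F, 1 N, 2 O.
Implicit hydrogens by atom environment:
  4 × C: 2 H each → 8
  3 × C (aromatic): 1 H each → 3
  3 × C (aromatic): no H
  1 × C: 3 H
  1 × F: no H
  1 × N: 1 H
  1 × O: 1 H
  1 × O: no H
  Total hydrogens = 16.
Molecular formula: C11H16FNO2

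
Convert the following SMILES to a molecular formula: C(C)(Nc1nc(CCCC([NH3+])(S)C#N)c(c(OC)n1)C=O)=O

C13H18N5O3S+

Heavy atoms from the SMILES: 13 C, 5 N, 3 O, 1 S.
Implicit hydrogens by atom environment:
  4 × C (aromatic): no H
  3 × C: 2 H each → 6
  3 × C: no H
  3 × O: no H
  2 × C: 3 H each → 6
  2 × N (aromatic): no H
  1 × C: 1 H
  1 × N (charge +1): 3 H
  1 × N: 1 H
  1 × N: no H
  1 × S: 1 H
  Total hydrogens = 18.
Net charge +1.
Molecular formula: C13H18N5O3S+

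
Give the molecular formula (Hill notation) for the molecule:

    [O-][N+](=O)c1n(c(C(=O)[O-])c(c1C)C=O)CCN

Heavy atoms from the SMILES: 9 C, 3 N, 5 O.
Implicit hydrogens by atom environment:
  4 × C (aromatic): no H
  3 × O: no H
  2 × C: 2 H each → 4
  2 × O (charge -1): no H
  1 × C: 3 H
  1 × C: 1 H
  1 × C: no H
  1 × N: 2 H
  1 × N (aromatic): no H
  1 × N (charge +1): no H
  Total hydrogens = 10.
Net charge -1.
Molecular formula: C9H10N3O5-

C9H10N3O5-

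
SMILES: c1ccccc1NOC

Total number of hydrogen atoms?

9

Hydrogens are implicit in SMILES; fill each atom to its normal valence:
  5 × C (aromatic): 1 H each → 5
  1 × C: 3 H
  1 × C (aromatic): no H
  1 × N: 1 H
  1 × O: no H
  Total hydrogens = 9.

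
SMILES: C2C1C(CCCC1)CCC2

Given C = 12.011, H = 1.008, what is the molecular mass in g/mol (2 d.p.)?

Molecular formula: C10H18.
M = 10×12.011 + 18×1.008 = 138.25 g/mol.

138.25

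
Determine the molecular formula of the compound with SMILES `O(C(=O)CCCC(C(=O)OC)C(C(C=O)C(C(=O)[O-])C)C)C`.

Heavy atoms from the SMILES: 15 C, 7 O.
Implicit hydrogens by atom environment:
  6 × O: no H
  5 × C: 1 H each → 5
  4 × C: 3 H each → 12
  3 × C: 2 H each → 6
  3 × C: no H
  1 × O (charge -1): no H
  Total hydrogens = 23.
Net charge -1.
Molecular formula: C15H23O7-

C15H23O7-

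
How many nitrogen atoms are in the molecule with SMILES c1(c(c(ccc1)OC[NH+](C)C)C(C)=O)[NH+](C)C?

The symbol for nitrogen appears 2 times in the SMILES.

2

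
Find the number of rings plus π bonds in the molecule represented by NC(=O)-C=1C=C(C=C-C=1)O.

Molecular formula from the SMILES: C7H7NO2.
DoU = (2C + 2 + N − H − X)/2 = (2·7 + 2 + 1 − 7 − 0)/2 = 10/2 = 5.
(Structurally: 1 ring(s) + 4 π bond(s) = 5.)

5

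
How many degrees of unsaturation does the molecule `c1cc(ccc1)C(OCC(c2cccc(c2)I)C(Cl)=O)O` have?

9

Molecular formula from the SMILES: C16H14ClIO3.
DoU = (2C + 2 + N − H − X)/2 = (2·16 + 2 + 0 − 14 − 2)/2 = 18/2 = 9.
(Structurally: 2 ring(s) + 7 π bond(s) = 9.)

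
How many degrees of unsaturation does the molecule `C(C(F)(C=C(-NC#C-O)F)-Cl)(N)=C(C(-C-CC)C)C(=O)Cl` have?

Molecular formula from the SMILES: C13H16Cl2F2N2O2.
DoU = (2C + 2 + N − H − X)/2 = (2·13 + 2 + 2 − 16 − 4)/2 = 10/2 = 5.
(Structurally: 0 ring(s) + 5 π bond(s) = 5.)

5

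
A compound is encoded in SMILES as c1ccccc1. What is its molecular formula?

Heavy atoms from the SMILES: 6 C.
Implicit hydrogens by atom environment:
  6 × C (aromatic): 1 H each → 6
  Total hydrogens = 6.
Molecular formula: C6H6

C6H6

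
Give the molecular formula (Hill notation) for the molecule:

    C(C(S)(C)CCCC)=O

Heavy atoms from the SMILES: 7 C, 1 O, 1 S.
Implicit hydrogens by atom environment:
  3 × C: 2 H each → 6
  2 × C: 3 H each → 6
  1 × C: 1 H
  1 × C: no H
  1 × O: no H
  1 × S: 1 H
  Total hydrogens = 14.
Molecular formula: C7H14OS

C7H14OS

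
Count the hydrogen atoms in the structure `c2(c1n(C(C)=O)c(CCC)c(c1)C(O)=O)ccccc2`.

Hydrogens are implicit in SMILES; fill each atom to its normal valence:
  6 × C (aromatic): 1 H each → 6
  4 × C (aromatic): no H
  2 × C: 3 H each → 6
  2 × C: 2 H each → 4
  2 × C: no H
  2 × O: no H
  1 × N (aromatic): no H
  1 × O: 1 H
  Total hydrogens = 17.

17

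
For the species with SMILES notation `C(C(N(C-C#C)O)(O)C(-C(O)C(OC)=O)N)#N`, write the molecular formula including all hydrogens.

C9H13N3O5

Heavy atoms from the SMILES: 9 C, 3 N, 5 O.
Implicit hydrogens by atom environment:
  4 × C: no H
  3 × C: 1 H each → 3
  3 × O: 1 H each → 3
  2 × N: no H
  2 × O: no H
  1 × C: 3 H
  1 × C: 2 H
  1 × N: 2 H
  Total hydrogens = 13.
Molecular formula: C9H13N3O5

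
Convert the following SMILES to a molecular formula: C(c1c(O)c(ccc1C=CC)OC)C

Heavy atoms from the SMILES: 12 C, 2 O.
Implicit hydrogens by atom environment:
  4 × C (aromatic): no H
  3 × C: 3 H each → 9
  2 × C (aromatic): 1 H each → 2
  2 × C: 1 H each → 2
  1 × C: 2 H
  1 × O: 1 H
  1 × O: no H
  Total hydrogens = 16.
Molecular formula: C12H16O2

C12H16O2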